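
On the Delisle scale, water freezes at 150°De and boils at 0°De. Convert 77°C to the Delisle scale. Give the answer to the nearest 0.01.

Linearly onto the Delisle scale: 150 + (77.0000 / 100) × (0 - 150) = 34.50°De.

34.50°De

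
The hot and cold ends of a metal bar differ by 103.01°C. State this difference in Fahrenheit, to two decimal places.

185.42°F

Only the scale ratio 1.8 matters for a change in temperature.
103.01 × 1.8 = 185.42.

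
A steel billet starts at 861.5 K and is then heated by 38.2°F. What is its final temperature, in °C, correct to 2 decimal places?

Initial temperature in Celsius: 861.5 - 273.15 = 588.3500°C.
The 38.2°F change is an interval, so only the factor 5/9 applies: +38.2 × 5/9 = +21.2222°C.
Final Celsius temperature: 588.3500 + 21.2222 = 609.5722°C.

609.57°C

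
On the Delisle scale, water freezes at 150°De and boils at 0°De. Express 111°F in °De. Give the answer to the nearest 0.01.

84.17°De

First in Celsius: (111 - 32) × 5/9 = 43.8889°C.
Linearly onto the Delisle scale: 150 + (43.8889 / 100) × (0 - 150) = 84.17°De.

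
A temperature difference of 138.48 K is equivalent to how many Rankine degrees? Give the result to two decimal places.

249.26°R

For a temperature interval the offset drops out; only the factor 1.8 applies.
138.48 × 1.8 = 249.26.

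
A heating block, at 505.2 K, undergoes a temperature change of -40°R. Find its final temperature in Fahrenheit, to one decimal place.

Initial temperature in Celsius: 505.2 - 273.15 = 232.0500°C.
The 40°R change is an interval, so only the factor 5/9 applies: -40 × 5/9 = -22.2222°C.
Final Celsius temperature: 232.0500 - 22.2222 = 209.8278°C.
In Fahrenheit: 209.8278 × 1.8 + 32 = 409.7°F.

409.7°F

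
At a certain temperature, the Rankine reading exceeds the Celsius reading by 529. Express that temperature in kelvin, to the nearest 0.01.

319.81 K

Let x be the Celsius reading; then the Rankine reading is 1.8·x + 491.67.
(1.8·x + 491.67) - x = 529  ⇒  (0.8)·x = 37.33  ⇒  x = 46.6625°C.
In kelvin: 46.6625 + 273.15 = 319.81 K.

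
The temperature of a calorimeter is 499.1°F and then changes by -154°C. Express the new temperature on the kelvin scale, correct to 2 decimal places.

378.65 K

Initial temperature in Celsius: (499.1 - 32) × 5/9 = 259.5000°C.
Final Celsius temperature: 259.5000 - 154.0000 = 105.5000°C.
In kelvin: 105.5000 + 273.15 = 378.65 K.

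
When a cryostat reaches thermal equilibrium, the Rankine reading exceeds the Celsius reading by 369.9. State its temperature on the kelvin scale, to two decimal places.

Let x be the Rankine reading; then the Celsius reading is 5/9·x - 273.15.
(5/9·x - 273.15) - x = -369.9  ⇒  (-4/9)·x = -96.75  ⇒  x = 217.6875°R.
In Celsius: (217.6875 - 491.67) × 5/9 = -152.2125°C.
In kelvin: -152.2125 + 273.15 = 120.94 K.

120.94 K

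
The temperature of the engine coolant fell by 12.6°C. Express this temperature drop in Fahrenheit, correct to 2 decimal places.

For a temperature interval the offset drops out; only the factor 1.8 applies.
12.6 × 1.8 = 22.68.

22.68°F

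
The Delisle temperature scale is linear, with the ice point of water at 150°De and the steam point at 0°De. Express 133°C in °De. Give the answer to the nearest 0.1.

-49.5°De

Linearly onto the Delisle scale: 150 + (133.0000 / 100) × (0 - 150) = -49.5°De.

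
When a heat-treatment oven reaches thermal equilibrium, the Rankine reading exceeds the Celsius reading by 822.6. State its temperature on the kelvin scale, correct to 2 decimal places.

Let x be the Celsius reading; then the Rankine reading is 1.8·x + 491.67.
(1.8·x + 491.67) - x = 822.6  ⇒  (0.8)·x = 330.93  ⇒  x = 413.6625°C.
In kelvin: 413.6625 + 273.15 = 686.81 K.

686.81 K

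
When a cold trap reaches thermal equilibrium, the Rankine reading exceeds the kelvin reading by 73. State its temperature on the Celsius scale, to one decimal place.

Let x be the Rankine reading; then the kelvin reading is 5/9·x.
(5/9·x) - x = -73  ⇒  (-4/9)·x = -73  ⇒  x = 164.2500°R.
In Celsius: (164.25 - 491.67) × 5/9 = -181.9°C.

-181.9°C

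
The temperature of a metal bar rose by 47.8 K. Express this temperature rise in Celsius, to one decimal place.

Kelvin and Celsius degrees are the same size, so the interval is unchanged: 47.8.

47.8°C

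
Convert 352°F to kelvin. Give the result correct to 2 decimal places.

In Celsius: (352 - 32) × 5/9 = 177.7778°C.
In kelvin: 177.7778 + 273.15 = 450.93 K.

450.93 K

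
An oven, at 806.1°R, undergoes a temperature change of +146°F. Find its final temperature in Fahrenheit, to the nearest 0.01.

Initial temperature in Celsius: (806.1 - 491.67) × 5/9 = 174.6833°C.
The 146°F change is an interval, so only the factor 5/9 applies: +146 × 5/9 = +81.1111°C.
Final Celsius temperature: 174.6833 + 81.1111 = 255.7944°C.
In Fahrenheit: 255.7944 × 1.8 + 32 = 492.43°F.

492.43°F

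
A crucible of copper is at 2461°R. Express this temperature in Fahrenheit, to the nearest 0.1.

In Celsius: (2461 - 491.67) × 5/9 = 1094.0722°C.
In Fahrenheit: 1094.0722 × 1.8 + 32 = 2001.3°F.

2001.3°F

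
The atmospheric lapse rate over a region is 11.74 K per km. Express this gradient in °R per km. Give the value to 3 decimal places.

Since only a temperature interval is involved, the additive offset between the scales drops out.
A change of 1 K is a change of 1.8°R, so 11.74 × 1.8 = 21.132.

21.132 °R/km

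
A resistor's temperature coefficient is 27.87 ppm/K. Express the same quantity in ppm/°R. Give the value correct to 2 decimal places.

Since only a temperature interval is involved, the additive offset between the scales drops out.
A change of 1°R is a change of 5/9 K, so per °R the value is 27.87 × 5/9 = 15.48.

15.48 ppm/°R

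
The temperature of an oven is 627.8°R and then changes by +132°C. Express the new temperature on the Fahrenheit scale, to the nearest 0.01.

Initial temperature in Celsius: (627.8 - 491.67) × 5/9 = 75.6278°C.
Final Celsius temperature: 75.6278 + 132.0000 = 207.6278°C.
In Fahrenheit: 207.6278 × 1.8 + 32 = 405.73°F.

405.73°F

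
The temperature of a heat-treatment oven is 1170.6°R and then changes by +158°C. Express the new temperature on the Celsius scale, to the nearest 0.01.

Initial temperature in Celsius: (1170.6 - 491.67) × 5/9 = 377.1833°C.
Final Celsius temperature: 377.1833 + 158.0000 = 535.1833°C.

535.18°C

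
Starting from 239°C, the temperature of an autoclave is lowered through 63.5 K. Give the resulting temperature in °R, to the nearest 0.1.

The 63.5 K change is an interval; Kelvin and Celsius degrees are the same size, so ΔC = -63.5°C.
Final Celsius temperature: 239.0000 - 63.5000 = 175.5000°C.
In Rankine: 175.5000 × 1.8 + 491.67 = 807.6°R.

807.6°R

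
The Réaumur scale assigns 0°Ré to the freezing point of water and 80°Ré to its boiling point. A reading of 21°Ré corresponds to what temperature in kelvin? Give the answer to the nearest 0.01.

Linear interpolation between the fixed points: C = (21 - 0) × 100 / (80 - 0) = 26.2500°C.
Then 26.2500 + 273.15 = 299.40 K.

299.40 K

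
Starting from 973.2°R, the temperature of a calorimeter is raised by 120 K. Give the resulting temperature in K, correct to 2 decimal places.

660.67 K

Initial temperature in Celsius: (973.2 - 491.67) × 5/9 = 267.5167°C.
The 120 K change is an interval; Kelvin and Celsius degrees are the same size, so ΔC = +120°C.
Final Celsius temperature: 267.5167 + 120.0000 = 387.5167°C.
In kelvin: 387.5167 + 273.15 = 660.67 K.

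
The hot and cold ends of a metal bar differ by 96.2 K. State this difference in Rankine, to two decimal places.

173.16°R

An interval of 1 K corresponds to 1.8°R.
96.2 × 1.8 = 173.16.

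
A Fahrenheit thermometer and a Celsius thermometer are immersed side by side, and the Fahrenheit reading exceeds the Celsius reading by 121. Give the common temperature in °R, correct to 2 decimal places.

Let x be the Fahrenheit reading; then the Celsius reading is 5/9·x - 17.7778.
(5/9·x - 17.7778) - x = -121  ⇒  (-4/9)·x = -103.222  ⇒  x = 232.2500°F.
In Celsius: (232.25 - 32) × 5/9 = 111.2500°C.
In Rankine: 111.2500 × 1.8 + 491.67 = 691.92°R.

691.92°R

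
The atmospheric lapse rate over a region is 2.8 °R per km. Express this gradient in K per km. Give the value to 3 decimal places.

1.556 K/km

Since only a temperature interval is involved, the additive offset between the scales drops out.
A change of 1°R is a change of 5/9 K, so 2.8 × 5/9 = 1.556.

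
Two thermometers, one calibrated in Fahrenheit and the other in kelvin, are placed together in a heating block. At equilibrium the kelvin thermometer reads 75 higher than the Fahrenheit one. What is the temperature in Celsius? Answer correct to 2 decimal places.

Let x be the Fahrenheit reading; then the kelvin reading is 5/9·x + 255.372.
(5/9·x + 255.372) - x = 75  ⇒  (-4/9)·x = -180.372  ⇒  x = 405.8375°F.
In Celsius: (405.8375 - 32) × 5/9 = 207.69°C.

207.69°C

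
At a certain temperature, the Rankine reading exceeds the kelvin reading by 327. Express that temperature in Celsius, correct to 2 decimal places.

Let x be the kelvin reading; then the Rankine reading is 1.8·x.
(1.8·x) - x = 327  ⇒  (0.8)·x = 327  ⇒  x = 408.7500 K.
In Celsius: 408.75 - 273.15 = 135.60°C.

135.60°C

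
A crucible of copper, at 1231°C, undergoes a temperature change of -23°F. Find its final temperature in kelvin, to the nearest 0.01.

The 23°F change is an interval, so only the factor 5/9 applies: -23 × 5/9 = -12.7778°C.
Final Celsius temperature: 1231.0000 - 12.7778 = 1218.2222°C.
In kelvin: 1218.2222 + 273.15 = 1491.37 K.

1491.37 K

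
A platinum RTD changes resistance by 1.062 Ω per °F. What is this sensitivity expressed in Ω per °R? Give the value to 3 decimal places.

1.062 Ω per °R

The quantity depends on a temperature interval, so only the ratio of degree sizes applies; the offset between the scales is irrelevant.
A change of 1°R is a change of 1°F, so per °R the value is 1.062 × 1 = 1.062.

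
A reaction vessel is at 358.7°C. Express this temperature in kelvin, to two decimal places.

631.85 K

In kelvin: 358.7000 + 273.15 = 631.85 K.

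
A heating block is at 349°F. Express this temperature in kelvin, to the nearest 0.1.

449.3 K

In Celsius: (349 - 32) × 5/9 = 176.1111°C.
In kelvin: 176.1111 + 273.15 = 449.3 K.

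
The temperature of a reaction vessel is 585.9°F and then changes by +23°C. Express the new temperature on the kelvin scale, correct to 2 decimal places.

Initial temperature in Celsius: (585.9 - 32) × 5/9 = 307.7222°C.
Final Celsius temperature: 307.7222 + 23.0000 = 330.7222°C.
In kelvin: 330.7222 + 273.15 = 603.87 K.

603.87 K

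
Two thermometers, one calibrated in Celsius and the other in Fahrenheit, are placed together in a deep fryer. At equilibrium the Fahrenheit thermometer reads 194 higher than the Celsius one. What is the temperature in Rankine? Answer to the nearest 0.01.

856.17°R

Let x be the Celsius reading; then the Fahrenheit reading is 1.8·x + 32.
(1.8·x + 32) - x = 194  ⇒  (0.8)·x = 162  ⇒  x = 202.5000°C.
In Rankine: 202.5000 × 1.8 + 491.67 = 856.17°R.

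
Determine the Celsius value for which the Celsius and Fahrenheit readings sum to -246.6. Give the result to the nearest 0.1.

-99.5°C

Let C be the Celsius reading. The Fahrenheit reading is F = 1.8·C + 32.
Require C + F = -246.6: (2.8)·C + 32 = -246.6.
C = (-246.6 - 32) / (2.8) = -99.5.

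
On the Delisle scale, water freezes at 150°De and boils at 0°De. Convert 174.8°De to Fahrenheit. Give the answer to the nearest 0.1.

2.2°F

Linear interpolation between the fixed points: C = (174.8 - 150) × 100 / (0 - 150) = -16.5333°C.
Then -16.5333 × 1.8 + 32 = 2.2°F.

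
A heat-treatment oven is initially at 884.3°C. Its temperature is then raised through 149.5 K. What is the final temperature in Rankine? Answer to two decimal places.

2352.51°R

The 149.5 K change is an interval; Kelvin and Celsius degrees are the same size, so ΔC = +149.5°C.
Final Celsius temperature: 884.3000 + 149.5000 = 1033.8000°C.
In Rankine: 1033.8000 × 1.8 + 491.67 = 2352.51°R.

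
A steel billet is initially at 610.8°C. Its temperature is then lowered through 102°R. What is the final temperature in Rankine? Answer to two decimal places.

The 102°R change is an interval, so only the factor 5/9 applies: -102 × 5/9 = -56.6667°C.
Final Celsius temperature: 610.8000 - 56.6667 = 554.1333°C.
In Rankine: 554.1333 × 1.8 + 491.67 = 1489.11°R.

1489.11°R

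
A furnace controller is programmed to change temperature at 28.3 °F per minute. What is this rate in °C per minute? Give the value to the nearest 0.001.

Since only a temperature interval is involved, the additive offset between the scales drops out.
A change of 1°F is a change of 5/9°C, so 28.3 × 5/9 = 15.722.

15.722 °C/minute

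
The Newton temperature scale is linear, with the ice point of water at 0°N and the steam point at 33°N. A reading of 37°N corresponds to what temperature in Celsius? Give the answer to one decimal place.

112.1°C

Linear interpolation between the fixed points: C = (37 - 0) × 100 / (33 - 0) = 112.1212°C.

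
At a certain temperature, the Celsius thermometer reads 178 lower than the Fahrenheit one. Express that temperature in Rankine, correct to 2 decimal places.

Let x be the Fahrenheit reading; then the Celsius reading is 5/9·x - 17.7778.
(5/9·x - 17.7778) - x = -178  ⇒  (-4/9)·x = -160.222  ⇒  x = 360.5000°F.
In Celsius: (360.5 - 32) × 5/9 = 182.5000°C.
In Rankine: 182.5000 × 1.8 + 491.67 = 820.17°R.

820.17°R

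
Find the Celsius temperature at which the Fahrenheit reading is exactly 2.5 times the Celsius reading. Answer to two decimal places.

45.71°C

Let C be the Celsius reading. The Fahrenheit reading is F = 1.8·C + 32.
Require F = 2.5·C: 1.8·C + 32 = 2.5·C.
(-0.7)·C = -32  ⇒  C = 45.71.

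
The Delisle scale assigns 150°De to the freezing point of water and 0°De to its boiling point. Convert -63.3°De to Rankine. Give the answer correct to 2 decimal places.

747.63°R

Linear interpolation between the fixed points: C = (-63.3 - 150) × 100 / (0 - 150) = 142.2000°C.
Then 142.2000 × 1.8 + 491.67 = 747.63°R.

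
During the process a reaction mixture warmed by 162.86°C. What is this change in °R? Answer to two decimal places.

293.15°R

An interval of 1°C corresponds to 1.8°R.
162.86 × 1.8 = 293.15.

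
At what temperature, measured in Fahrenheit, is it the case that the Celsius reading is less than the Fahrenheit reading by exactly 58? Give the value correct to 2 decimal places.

90.50°F

Let F be the Fahrenheit reading. The Celsius reading is C = 5/9·F - 17.7778.
Require C - F = -58: (-4/9)·F - 17.7778 = -58.
F = (-58 + 17.7778) / (-4/9) = 90.50.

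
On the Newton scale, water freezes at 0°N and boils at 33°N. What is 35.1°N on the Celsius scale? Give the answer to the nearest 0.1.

Linear interpolation between the fixed points: C = (35.1 - 0) × 100 / (33 - 0) = 106.3636°C.

106.4°C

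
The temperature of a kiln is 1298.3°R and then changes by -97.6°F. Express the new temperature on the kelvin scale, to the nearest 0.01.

667.06 K

Initial temperature in Celsius: (1298.3 - 491.67) × 5/9 = 448.1278°C.
The 97.6°F change is an interval, so only the factor 5/9 applies: -97.6 × 5/9 = -54.2222°C.
Final Celsius temperature: 448.1278 - 54.2222 = 393.9056°C.
In kelvin: 393.9056 + 273.15 = 667.06 K.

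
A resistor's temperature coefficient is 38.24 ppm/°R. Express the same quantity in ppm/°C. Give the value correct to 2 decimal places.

68.83 ppm/°C

The quantity depends on a temperature interval, so only the ratio of degree sizes applies; the offset between the scales is irrelevant.
A change of 1°C is a change of 1.8°R, so per °C the value is 38.24 × 1.8 = 68.83.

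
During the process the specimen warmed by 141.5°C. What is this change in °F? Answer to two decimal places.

For a temperature interval the offset drops out; only the factor 1.8 applies.
141.5 × 1.8 = 254.70.

254.70°F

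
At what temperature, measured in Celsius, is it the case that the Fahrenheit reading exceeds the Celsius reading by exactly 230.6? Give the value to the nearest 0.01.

Let C be the Celsius reading. The Fahrenheit reading is F = 1.8·C + 32.
Require F - C = 230.6: (0.8)·C + 32 = 230.6.
C = (230.6 - 32) / (0.8) = 248.25.

248.25°C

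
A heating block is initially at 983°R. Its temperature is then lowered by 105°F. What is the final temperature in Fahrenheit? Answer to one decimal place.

418.3°F

Initial temperature in Celsius: (983 - 491.67) × 5/9 = 272.9611°C.
The 105°F change is an interval, so only the factor 5/9 applies: -105 × 5/9 = -58.3333°C.
Final Celsius temperature: 272.9611 - 58.3333 = 214.6278°C.
In Fahrenheit: 214.6278 × 1.8 + 32 = 418.3°F.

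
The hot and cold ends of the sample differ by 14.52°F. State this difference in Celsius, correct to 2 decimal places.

For a temperature interval the offset drops out; only the factor 5/9 applies.
14.52 × 5/9 = 8.07.

8.07°C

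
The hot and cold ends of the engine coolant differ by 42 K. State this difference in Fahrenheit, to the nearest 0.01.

Only the scale ratio 1.8 matters for a change in temperature.
42 × 1.8 = 75.60.

75.60°F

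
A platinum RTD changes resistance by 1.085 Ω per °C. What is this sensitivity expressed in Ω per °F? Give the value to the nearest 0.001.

0.603 Ω per °F

Since only a temperature interval is involved, the additive offset between the scales drops out.
A change of 1°F is a change of 5/9°C, so per °F the value is 1.085 × 5/9 = 0.603.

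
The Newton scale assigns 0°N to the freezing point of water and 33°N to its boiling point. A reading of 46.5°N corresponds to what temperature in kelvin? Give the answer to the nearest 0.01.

414.06 K

Linear interpolation between the fixed points: C = (46.5 - 0) × 100 / (33 - 0) = 140.9091°C.
Then 140.9091 + 273.15 = 414.06 K.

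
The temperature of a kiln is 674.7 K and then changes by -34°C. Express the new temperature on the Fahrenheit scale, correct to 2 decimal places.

Initial temperature in Celsius: 674.7 - 273.15 = 401.5500°C.
Final Celsius temperature: 401.5500 - 34.0000 = 367.5500°C.
In Fahrenheit: 367.5500 × 1.8 + 32 = 693.59°F.

693.59°F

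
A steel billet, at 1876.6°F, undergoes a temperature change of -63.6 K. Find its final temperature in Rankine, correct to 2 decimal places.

Initial temperature in Celsius: (1876.6 - 32) × 5/9 = 1024.7778°C.
The 63.6 K change is an interval; Kelvin and Celsius degrees are the same size, so ΔC = -63.6°C.
Final Celsius temperature: 1024.7778 - 63.6000 = 961.1778°C.
In Rankine: 961.1778 × 1.8 + 491.67 = 2221.79°R.

2221.79°R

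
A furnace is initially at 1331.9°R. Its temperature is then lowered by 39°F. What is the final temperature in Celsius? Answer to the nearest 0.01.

Initial temperature in Celsius: (1331.9 - 491.67) × 5/9 = 466.7944°C.
The 39°F change is an interval, so only the factor 5/9 applies: -39 × 5/9 = -21.6667°C.
Final Celsius temperature: 466.7944 - 21.6667 = 445.1278°C.

445.13°C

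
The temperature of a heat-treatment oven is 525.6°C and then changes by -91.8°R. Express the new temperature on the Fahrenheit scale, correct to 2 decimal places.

The 91.8°R change is an interval, so only the factor 5/9 applies: -91.8 × 5/9 = -51.0000°C.
Final Celsius temperature: 525.6000 - 51.0000 = 474.6000°C.
In Fahrenheit: 474.6000 × 1.8 + 32 = 886.28°F.

886.28°F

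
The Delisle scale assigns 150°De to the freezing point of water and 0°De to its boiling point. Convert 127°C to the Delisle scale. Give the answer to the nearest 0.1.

-40.5°De

Linearly onto the Delisle scale: 150 + (127.0000 / 100) × (0 - 150) = -40.5°De.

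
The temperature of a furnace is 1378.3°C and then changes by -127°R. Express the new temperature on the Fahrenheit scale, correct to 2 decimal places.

2385.94°F

The 127°R change is an interval, so only the factor 5/9 applies: -127 × 5/9 = -70.5556°C.
Final Celsius temperature: 1378.3000 - 70.5556 = 1307.7444°C.
In Fahrenheit: 1307.7444 × 1.8 + 32 = 2385.94°F.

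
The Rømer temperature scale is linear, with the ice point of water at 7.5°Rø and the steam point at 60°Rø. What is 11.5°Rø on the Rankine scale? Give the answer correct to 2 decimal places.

Linear interpolation between the fixed points: C = (11.5 - 7.5) × 100 / (60 - 7.5) = 7.6190°C.
Then 7.6190 × 1.8 + 491.67 = 505.38°R.

505.38°R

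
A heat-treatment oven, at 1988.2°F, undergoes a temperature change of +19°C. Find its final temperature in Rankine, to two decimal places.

Initial temperature in Celsius: (1988.2 - 32) × 5/9 = 1086.7778°C.
Final Celsius temperature: 1086.7778 + 19.0000 = 1105.7778°C.
In Rankine: 1105.7778 × 1.8 + 491.67 = 2482.07°R.

2482.07°R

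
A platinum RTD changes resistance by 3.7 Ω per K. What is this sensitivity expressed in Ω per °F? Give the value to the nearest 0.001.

2.056 Ω per °F

The quantity depends on a temperature interval, so only the ratio of degree sizes applies; the offset between the scales is irrelevant.
A change of 1°F is a change of 5/9 K, so per °F the value is 3.7 × 5/9 = 2.056.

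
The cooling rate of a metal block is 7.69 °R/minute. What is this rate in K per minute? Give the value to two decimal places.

The quantity depends on a temperature interval, so only the ratio of degree sizes applies; the offset between the scales is irrelevant.
A change of 1°R is a change of 5/9 K, so 7.69 × 5/9 = 4.27.

4.27 K/minute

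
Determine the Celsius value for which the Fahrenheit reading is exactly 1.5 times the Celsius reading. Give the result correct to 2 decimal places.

-106.67°C

Let C be the Celsius reading. The Fahrenheit reading is F = 1.8·C + 32.
Require F = 1.5·C: 1.8·C + 32 = 1.5·C.
(0.3)·C = -32  ⇒  C = -106.67.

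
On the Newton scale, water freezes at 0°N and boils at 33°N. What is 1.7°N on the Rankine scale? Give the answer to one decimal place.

500.9°R

Linear interpolation between the fixed points: C = (1.7 - 0) × 100 / (33 - 0) = 5.1515°C.
Then 5.1515 × 1.8 + 491.67 = 500.9°R.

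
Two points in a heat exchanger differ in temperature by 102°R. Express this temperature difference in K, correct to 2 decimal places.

An interval of 1°R corresponds to 5/9 K.
102 × 5/9 = 56.67.

56.67 K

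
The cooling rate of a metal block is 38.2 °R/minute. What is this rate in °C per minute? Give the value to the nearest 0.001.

Since only a temperature interval is involved, the additive offset between the scales drops out.
A change of 1°R is a change of 5/9°C, so 38.2 × 5/9 = 21.222.

21.222 °C/minute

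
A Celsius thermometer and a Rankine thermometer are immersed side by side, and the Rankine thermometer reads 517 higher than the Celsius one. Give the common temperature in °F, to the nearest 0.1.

89.0°F

Let x be the Celsius reading; then the Rankine reading is 1.8·x + 491.67.
(1.8·x + 491.67) - x = 517  ⇒  (0.8)·x = 25.33  ⇒  x = 31.6625°C.
In Fahrenheit: 31.6625 × 1.8 + 32 = 89.0°F.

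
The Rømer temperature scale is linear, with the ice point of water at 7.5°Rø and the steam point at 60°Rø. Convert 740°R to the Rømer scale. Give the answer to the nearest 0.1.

79.9°Rø

First in Celsius: (740 - 491.67) × 5/9 = 137.9611°C.
Linearly onto the Rømer scale: 7.5 + (137.9611 / 100) × (60 - 7.5) = 79.9°Rø.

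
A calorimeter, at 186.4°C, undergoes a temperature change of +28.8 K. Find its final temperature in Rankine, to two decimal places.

879.03°R

The 28.8 K change is an interval; Kelvin and Celsius degrees are the same size, so ΔC = +28.8°C.
Final Celsius temperature: 186.4000 + 28.8000 = 215.2000°C.
In Rankine: 215.2000 × 1.8 + 491.67 = 879.03°R.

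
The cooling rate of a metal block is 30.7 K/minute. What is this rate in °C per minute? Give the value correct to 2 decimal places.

30.70 °C/minute

The quantity depends on a temperature interval, so only the ratio of degree sizes applies; the offset between the scales is irrelevant.
A change of 1 K is a change of 1°C, so 30.7 × 1 = 30.70.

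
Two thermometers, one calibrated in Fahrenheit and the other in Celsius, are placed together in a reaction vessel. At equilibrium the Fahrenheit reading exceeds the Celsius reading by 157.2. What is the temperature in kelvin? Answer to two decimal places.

429.65 K

Let x be the Fahrenheit reading; then the Celsius reading is 5/9·x - 17.7778.
(5/9·x - 17.7778) - x = -157.2  ⇒  (-4/9)·x = -139.422  ⇒  x = 313.7000°F.
In Celsius: (313.7 - 32) × 5/9 = 156.5000°C.
In kelvin: 156.5000 + 273.15 = 429.65 K.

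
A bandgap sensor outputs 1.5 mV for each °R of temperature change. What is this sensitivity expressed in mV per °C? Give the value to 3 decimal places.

2.700 mV per °C

Since only a temperature interval is involved, the additive offset between the scales drops out.
A change of 1°C is a change of 1.8°R, so per °C the value is 1.5 × 1.8 = 2.700.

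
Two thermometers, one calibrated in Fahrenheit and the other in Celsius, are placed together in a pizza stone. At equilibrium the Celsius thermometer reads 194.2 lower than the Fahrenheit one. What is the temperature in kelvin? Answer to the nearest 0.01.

475.90 K

Let x be the Fahrenheit reading; then the Celsius reading is 5/9·x - 17.7778.
(5/9·x - 17.7778) - x = -194.2  ⇒  (-4/9)·x = -176.422  ⇒  x = 396.9500°F.
In Celsius: (396.95 - 32) × 5/9 = 202.7500°C.
In kelvin: 202.7500 + 273.15 = 475.90 K.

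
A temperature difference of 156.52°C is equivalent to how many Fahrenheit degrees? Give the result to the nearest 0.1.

Only the scale ratio 1.8 matters for a change in temperature.
156.52 × 1.8 = 281.7.

281.7°F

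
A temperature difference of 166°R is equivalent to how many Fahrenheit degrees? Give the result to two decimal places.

166.00°F

Rankine and Fahrenheit degrees are the same size, so the interval is unchanged: 166.00.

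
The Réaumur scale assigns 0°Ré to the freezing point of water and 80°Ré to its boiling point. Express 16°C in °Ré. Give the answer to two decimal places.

12.80°Ré

Linearly onto the Réaumur scale: 0 + (16.0000 / 100) × (80 - 0) = 12.80°Ré.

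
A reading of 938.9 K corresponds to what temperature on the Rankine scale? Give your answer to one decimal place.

1690.0°R

In Celsius: 938.9 - 273.15 = 665.7500°C.
In Rankine: 665.7500 × 1.8 + 491.67 = 1690.0°R.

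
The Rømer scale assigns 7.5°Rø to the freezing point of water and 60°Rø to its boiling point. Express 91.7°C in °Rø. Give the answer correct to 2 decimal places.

55.64°Rø

Linearly onto the Rømer scale: 7.5 + (91.7000 / 100) × (60 - 7.5) = 55.64°Rø.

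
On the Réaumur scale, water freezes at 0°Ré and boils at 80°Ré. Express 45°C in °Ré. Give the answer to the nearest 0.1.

Linearly onto the Réaumur scale: 0 + (45.0000 / 100) × (80 - 0) = 36.0°Ré.

36.0°Ré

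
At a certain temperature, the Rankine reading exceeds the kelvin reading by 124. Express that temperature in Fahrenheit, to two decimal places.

-180.67°F

Let x be the kelvin reading; then the Rankine reading is 1.8·x.
(1.8·x) - x = 124  ⇒  (0.8)·x = 124  ⇒  x = 155.0000 K.
In Celsius: 155 - 273.15 = -118.1500°C.
In Fahrenheit: -118.1500 × 1.8 + 32 = -180.67°F.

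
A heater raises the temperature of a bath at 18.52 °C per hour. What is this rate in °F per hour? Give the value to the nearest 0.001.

The quantity depends on a temperature interval, so only the ratio of degree sizes applies; the offset between the scales is irrelevant.
A change of 1°C is a change of 1.8°F, so 18.52 × 1.8 = 33.336.

33.336 °F/hour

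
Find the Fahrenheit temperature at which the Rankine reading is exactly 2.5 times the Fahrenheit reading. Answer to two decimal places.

Let F be the Fahrenheit reading. The Rankine reading is R = 1·F + 459.67.
Require R = 2.5·F: 1·F + 459.67 = 2.5·F.
(-1.5)·F = -459.67  ⇒  F = 306.45.

306.45°F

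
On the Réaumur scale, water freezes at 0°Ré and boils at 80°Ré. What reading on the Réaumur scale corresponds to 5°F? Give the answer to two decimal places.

-12.00°Ré

First in Celsius: (5 - 32) × 5/9 = -15.0000°C.
Linearly onto the Réaumur scale: 0 + (-15.0000 / 100) × (80 - 0) = -12.00°Ré.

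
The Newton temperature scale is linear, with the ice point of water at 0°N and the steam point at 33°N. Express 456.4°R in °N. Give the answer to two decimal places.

First in Celsius: (456.4 - 491.67) × 5/9 = -19.5944°C.
Linearly onto the Newton scale: 0 + (-19.5944 / 100) × (33 - 0) = -6.47°N.

-6.47°N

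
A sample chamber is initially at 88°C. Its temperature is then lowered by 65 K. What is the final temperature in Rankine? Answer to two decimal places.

533.07°R

The 65 K change is an interval; Kelvin and Celsius degrees are the same size, so ΔC = -65°C.
Final Celsius temperature: 88.0000 - 65.0000 = 23.0000°C.
In Rankine: 23.0000 × 1.8 + 491.67 = 533.07°R.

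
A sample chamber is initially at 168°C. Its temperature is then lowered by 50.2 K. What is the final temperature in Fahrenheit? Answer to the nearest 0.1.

244.0°F

The 50.2 K change is an interval; Kelvin and Celsius degrees are the same size, so ΔC = -50.2°C.
Final Celsius temperature: 168.0000 - 50.2000 = 117.8000°C.
In Fahrenheit: 117.8000 × 1.8 + 32 = 244.0°F.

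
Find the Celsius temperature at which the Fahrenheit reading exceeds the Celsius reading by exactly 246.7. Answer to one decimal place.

268.4°C

Let C be the Celsius reading. The Fahrenheit reading is F = 1.8·C + 32.
Require F - C = 246.7: (0.8)·C + 32 = 246.7.
C = (246.7 - 32) / (0.8) = 268.4.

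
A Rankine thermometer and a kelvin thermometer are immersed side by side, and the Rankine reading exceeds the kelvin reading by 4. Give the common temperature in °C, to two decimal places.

Let x be the Rankine reading; then the kelvin reading is 5/9·x.
(5/9·x) - x = -4  ⇒  (-4/9)·x = -4  ⇒  x = 9.0000°R.
In Celsius: (9 - 491.67) × 5/9 = -268.15°C.

-268.15°C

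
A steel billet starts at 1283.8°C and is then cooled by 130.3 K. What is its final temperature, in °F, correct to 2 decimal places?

The 130.3 K change is an interval; Kelvin and Celsius degrees are the same size, so ΔC = -130.3°C.
Final Celsius temperature: 1283.8000 - 130.3000 = 1153.5000°C.
In Fahrenheit: 1153.5000 × 1.8 + 32 = 2108.30°F.

2108.30°F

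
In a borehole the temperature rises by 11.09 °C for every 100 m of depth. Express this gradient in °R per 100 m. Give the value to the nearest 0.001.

19.962 °R/100 m

The quantity depends on a temperature interval, so only the ratio of degree sizes applies; the offset between the scales is irrelevant.
A change of 1°C is a change of 1.8°R, so 11.09 × 1.8 = 19.962.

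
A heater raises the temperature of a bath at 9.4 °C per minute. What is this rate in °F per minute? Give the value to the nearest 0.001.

16.920 °F/minute

The quantity depends on a temperature interval, so only the ratio of degree sizes applies; the offset between the scales is irrelevant.
A change of 1°C is a change of 1.8°F, so 9.4 × 1.8 = 16.920.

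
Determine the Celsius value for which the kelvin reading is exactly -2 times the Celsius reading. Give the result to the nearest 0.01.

-91.05°C

Let C be the Celsius reading. The kelvin reading is K = 1·C + 273.15.
Require K = -2·C: 1·C + 273.15 = -2·C.
(3)·C = -273.15  ⇒  C = -91.05.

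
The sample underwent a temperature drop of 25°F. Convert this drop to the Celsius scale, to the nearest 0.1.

Only the scale ratio 5/9 matters for a change in temperature.
25 × 5/9 = 13.9.

13.9°C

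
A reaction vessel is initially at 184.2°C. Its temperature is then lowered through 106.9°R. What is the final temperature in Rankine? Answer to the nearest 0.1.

The 106.9°R change is an interval, so only the factor 5/9 applies: -106.9 × 5/9 = -59.3889°C.
Final Celsius temperature: 184.2000 - 59.3889 = 124.8111°C.
In Rankine: 124.8111 × 1.8 + 491.67 = 716.3°R.

716.3°R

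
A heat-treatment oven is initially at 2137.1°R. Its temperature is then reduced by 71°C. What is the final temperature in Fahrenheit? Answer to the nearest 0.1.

Initial temperature in Celsius: (2137.1 - 491.67) × 5/9 = 914.1278°C.
Final Celsius temperature: 914.1278 - 71.0000 = 843.1278°C.
In Fahrenheit: 843.1278 × 1.8 + 32 = 1549.6°F.

1549.6°F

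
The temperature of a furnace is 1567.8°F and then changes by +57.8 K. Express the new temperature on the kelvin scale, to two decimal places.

Initial temperature in Celsius: (1567.8 - 32) × 5/9 = 853.2222°C.
The 57.8 K change is an interval; Kelvin and Celsius degrees are the same size, so ΔC = +57.8°C.
Final Celsius temperature: 853.2222 + 57.8000 = 911.0222°C.
In kelvin: 911.0222 + 273.15 = 1184.17 K.

1184.17 K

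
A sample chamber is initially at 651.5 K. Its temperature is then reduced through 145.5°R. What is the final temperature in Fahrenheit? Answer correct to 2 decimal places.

567.53°F

Initial temperature in Celsius: 651.5 - 273.15 = 378.3500°C.
The 145.5°R change is an interval, so only the factor 5/9 applies: -145.5 × 5/9 = -80.8333°C.
Final Celsius temperature: 378.3500 - 80.8333 = 297.5167°C.
In Fahrenheit: 297.5167 × 1.8 + 32 = 567.53°F.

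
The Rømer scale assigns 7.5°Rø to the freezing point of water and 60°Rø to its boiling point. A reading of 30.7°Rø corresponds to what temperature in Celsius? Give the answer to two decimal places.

44.19°C

Linear interpolation between the fixed points: C = (30.7 - 7.5) × 100 / (60 - 7.5) = 44.1905°C.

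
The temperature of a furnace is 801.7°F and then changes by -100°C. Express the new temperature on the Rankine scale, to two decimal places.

Initial temperature in Celsius: (801.7 - 32) × 5/9 = 427.6111°C.
Final Celsius temperature: 427.6111 - 100.0000 = 327.6111°C.
In Rankine: 327.6111 × 1.8 + 491.67 = 1081.37°R.

1081.37°R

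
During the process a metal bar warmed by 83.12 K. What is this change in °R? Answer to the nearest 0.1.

For a temperature interval the offset drops out; only the factor 1.8 applies.
83.12 × 1.8 = 149.6.

149.6°R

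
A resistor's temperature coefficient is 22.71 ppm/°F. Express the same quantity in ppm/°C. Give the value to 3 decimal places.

40.878 ppm/°C

Since only a temperature interval is involved, the additive offset between the scales drops out.
A change of 1°C is a change of 1.8°F, so per °C the value is 22.71 × 1.8 = 40.878.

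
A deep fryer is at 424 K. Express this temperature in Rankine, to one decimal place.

In Celsius: 424 - 273.15 = 150.8500°C.
In Rankine: 150.8500 × 1.8 + 491.67 = 763.2°R.

763.2°R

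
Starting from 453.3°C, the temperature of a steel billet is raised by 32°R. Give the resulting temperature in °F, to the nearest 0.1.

879.9°F

The 32°R change is an interval, so only the factor 5/9 applies: +32 × 5/9 = +17.7778°C.
Final Celsius temperature: 453.3000 + 17.7778 = 471.0778°C.
In Fahrenheit: 471.0778 × 1.8 + 32 = 879.9°F.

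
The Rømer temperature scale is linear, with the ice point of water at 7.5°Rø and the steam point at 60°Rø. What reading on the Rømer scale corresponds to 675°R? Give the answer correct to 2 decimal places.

60.97°Rø

First in Celsius: (675 - 491.67) × 5/9 = 101.8500°C.
Linearly onto the Rømer scale: 7.5 + (101.8500 / 100) × (60 - 7.5) = 60.97°Rø.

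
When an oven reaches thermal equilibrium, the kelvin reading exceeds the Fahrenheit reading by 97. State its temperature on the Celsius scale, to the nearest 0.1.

Let x be the Fahrenheit reading; then the kelvin reading is 5/9·x + 255.372.
(5/9·x + 255.372) - x = 97  ⇒  (-4/9)·x = -158.372  ⇒  x = 356.3375°F.
In Celsius: (356.3375 - 32) × 5/9 = 180.2°C.

180.2°C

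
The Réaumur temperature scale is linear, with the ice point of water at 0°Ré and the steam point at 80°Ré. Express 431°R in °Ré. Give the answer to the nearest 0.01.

First in Celsius: (431 - 491.67) × 5/9 = -33.7056°C.
Linearly onto the Réaumur scale: 0 + (-33.7056 / 100) × (80 - 0) = -26.96°Ré.

-26.96°Ré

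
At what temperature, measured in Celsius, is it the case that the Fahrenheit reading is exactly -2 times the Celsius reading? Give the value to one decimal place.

-8.4°C

Let C be the Celsius reading. The Fahrenheit reading is F = 1.8·C + 32.
Require F = -2·C: 1.8·C + 32 = -2·C.
(3.8)·C = -32  ⇒  C = -8.4.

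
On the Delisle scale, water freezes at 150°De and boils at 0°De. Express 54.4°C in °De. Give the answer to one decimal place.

68.4°De

Linearly onto the Delisle scale: 150 + (54.4000 / 100) × (0 - 150) = 68.4°De.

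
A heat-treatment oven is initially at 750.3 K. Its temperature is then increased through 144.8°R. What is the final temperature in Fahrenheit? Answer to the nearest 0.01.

1035.67°F

Initial temperature in Celsius: 750.3 - 273.15 = 477.1500°C.
The 144.8°R change is an interval, so only the factor 5/9 applies: +144.8 × 5/9 = +80.4444°C.
Final Celsius temperature: 477.1500 + 80.4444 = 557.5944°C.
In Fahrenheit: 557.5944 × 1.8 + 32 = 1035.67°F.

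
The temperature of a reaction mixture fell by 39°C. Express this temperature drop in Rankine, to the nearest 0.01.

An interval of 1°C corresponds to 1.8°R.
39 × 1.8 = 70.20.

70.20°R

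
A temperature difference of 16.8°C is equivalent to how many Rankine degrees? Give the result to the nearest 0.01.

For a temperature interval the offset drops out; only the factor 1.8 applies.
16.8 × 1.8 = 30.24.

30.24°R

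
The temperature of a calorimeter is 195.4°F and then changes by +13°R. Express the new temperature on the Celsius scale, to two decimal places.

98.00°C

Initial temperature in Celsius: (195.4 - 32) × 5/9 = 90.7778°C.
The 13°R change is an interval, so only the factor 5/9 applies: +13 × 5/9 = +7.2222°C.
Final Celsius temperature: 90.7778 + 7.2222 = 98.0000°C.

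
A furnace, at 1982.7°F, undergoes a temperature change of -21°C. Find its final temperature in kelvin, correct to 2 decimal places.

1335.87 K

Initial temperature in Celsius: (1982.7 - 32) × 5/9 = 1083.7222°C.
Final Celsius temperature: 1083.7222 - 21.0000 = 1062.7222°C.
In kelvin: 1062.7222 + 273.15 = 1335.87 K.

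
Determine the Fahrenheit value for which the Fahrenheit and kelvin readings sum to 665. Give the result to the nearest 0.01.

263.33°F

Let F be the Fahrenheit reading. The kelvin reading is K = 5/9·F + 255.372.
Require F + K = 665: (14/9)·F + 255.372 = 665.
F = (665 - 255.372) / (14/9) = 263.33.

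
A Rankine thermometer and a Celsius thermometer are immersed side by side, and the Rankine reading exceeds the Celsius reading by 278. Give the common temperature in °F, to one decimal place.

Let x be the Rankine reading; then the Celsius reading is 5/9·x - 273.15.
(5/9·x - 273.15) - x = -278  ⇒  (-4/9)·x = -4.85  ⇒  x = 10.9125°R.
In Celsius: (10.9125 - 491.67) × 5/9 = -267.0875°C.
In Fahrenheit: -267.0875 × 1.8 + 32 = -448.8°F.

-448.8°F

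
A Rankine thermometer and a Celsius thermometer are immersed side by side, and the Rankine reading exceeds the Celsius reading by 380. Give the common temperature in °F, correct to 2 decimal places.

Let x be the Rankine reading; then the Celsius reading is 5/9·x - 273.15.
(5/9·x - 273.15) - x = -380  ⇒  (-4/9)·x = -106.85  ⇒  x = 240.4125°R.
In Celsius: (240.4125 - 491.67) × 5/9 = -139.5875°C.
In Fahrenheit: -139.5875 × 1.8 + 32 = -219.26°F.

-219.26°F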